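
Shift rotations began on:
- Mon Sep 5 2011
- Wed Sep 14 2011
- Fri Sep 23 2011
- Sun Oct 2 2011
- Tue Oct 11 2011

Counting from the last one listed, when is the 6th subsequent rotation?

The spacing is 9, 9, 9, 9 days — always 9 days.
Tue Oct 11 2011 + 9 days = Thu Oct 20 2011.
Thu Oct 20 2011 + 9 days = Sat Oct 29 2011.
Sat Oct 29 2011 + 9 days = Mon Nov 7 2011.
Mon Nov 7 2011 + 9 days = Wed Nov 16 2011.
Wed Nov 16 2011 + 9 days = Fri Nov 25 2011.
Fri Nov 25 2011 + 9 days = Sun Dec 4 2011.

Sun Dec 4 2011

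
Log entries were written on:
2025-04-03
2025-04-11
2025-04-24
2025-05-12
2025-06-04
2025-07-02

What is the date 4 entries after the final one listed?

2025-12-11

Gaps: 8, 13, 18, 23, 28 days — each gap is 5 larger than the previous one.
Next gap: 33 days. 2025-07-02 + 33 days = 2025-08-04.
Next gap: 38 days. 2025-08-04 + 38 days = 2025-09-11.
Next gap: 43 days. 2025-09-11 + 43 days = 2025-10-24.
Next gap: 48 days. 2025-10-24 + 48 days = 2025-12-11.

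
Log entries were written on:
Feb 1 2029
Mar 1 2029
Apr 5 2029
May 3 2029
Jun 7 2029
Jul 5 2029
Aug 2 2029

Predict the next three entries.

Sep 6 2029, Oct 4 2029, Nov 1 2029

These are Thursdays at 28- or 35-day spacing (28, 35, 28, 35, 28, 28).
The pattern: 1st Thursday of the month.
1st Thursday of September 2029: Sep 6 2029.
1st Thursday of October 2029: Oct 4 2029.
November 2029 — 1st Thursday is Nov 1 2029.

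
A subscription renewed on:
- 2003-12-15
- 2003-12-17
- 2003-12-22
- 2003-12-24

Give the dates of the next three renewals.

2003-12-29, 2003-12-31, 2004-01-05

Every event lands on a Monday or Wednesday (gaps cycle 2, 5, 2).
So the schedule is: every Monday and Wednesday.
Next Monday: 2003-12-29.
The following Wednesday is 2003-12-31.
The following Monday is 2004-01-05.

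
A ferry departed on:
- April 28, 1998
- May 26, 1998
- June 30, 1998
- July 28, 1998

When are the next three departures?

These are Tuesdays with 28, 35, 28-day gaps.
Each is the final Tuesday of its month — June 30, 1998 is past the 28th, so '4th Tuesday' doesn't fit.
Last Tuesday of August 1998: August 25, 1998.
September 1998 ends with Tuesday September 29, 1998.
Last Tuesday of October 1998: October 27, 1998.

August 25, 1998; September 29, 1998; October 27, 1998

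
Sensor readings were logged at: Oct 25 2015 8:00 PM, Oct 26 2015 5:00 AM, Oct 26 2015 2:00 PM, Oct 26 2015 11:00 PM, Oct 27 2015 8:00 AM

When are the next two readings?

Gaps: 9, 9, 9, 9 hours — each event is 9 hours after the previous one.
Oct 27 2015 8:00 AM + 9 h = Oct 27 2015 5:00 PM.
Oct 27 2015 5:00 PM + 9 h = Oct 28 2015 2:00 AM.

Oct 27 2015 5:00 PM, Oct 28 2015 2:00 AM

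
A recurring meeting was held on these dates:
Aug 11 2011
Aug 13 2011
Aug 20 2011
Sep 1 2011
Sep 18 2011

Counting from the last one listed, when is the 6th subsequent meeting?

Apr 12 2012

Gaps: 2, 7, 12, 17 days — each gap is 5 larger than the previous one.
Next gap: 22 days. Sep 18 2011 + 22 days = Oct 10 2011.
Next gap: 27 days. Oct 10 2011 + 27 days = Nov 6 2011.
Next gap: 32 days. Nov 6 2011 + 32 days = Dec 8 2011.
Next gap: 37 days. Dec 8 2011 + 37 days = Jan 14 2012.
Next gap: 42 days. Jan 14 2012 + 42 days = Feb 25 2012.
Next gap: 47 days. Feb 25 2012 + 47 days = Apr 12 2012.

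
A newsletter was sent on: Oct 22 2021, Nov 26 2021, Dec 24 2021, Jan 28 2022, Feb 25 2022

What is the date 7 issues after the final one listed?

Sep 23 2022

These are Fridays at 28- or 35-day spacing (35, 28, 35, 28).
The pattern: 4th Friday of the month.
March 2022 — 4th Friday is Mar 25 2022.
April 2022 — 4th Friday is Apr 22 2022.
4th Friday of May 2022: May 27 2022.
June 2022 — 4th Friday is Jun 24 2022.
4th Friday of July 2022: Jul 22 2022.
4th Friday of August 2022: Aug 26 2022.
September 2022 — 4th Friday is Sep 23 2022.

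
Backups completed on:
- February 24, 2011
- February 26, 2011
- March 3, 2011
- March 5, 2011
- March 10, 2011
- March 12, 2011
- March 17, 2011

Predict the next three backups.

March 19, 2011; March 24, 2011; March 26, 2011

Every event lands on a Thursday or Saturday (gaps cycle 2, 5, 2, 5, 2, 5).
So the schedule is: every Thursday and Saturday.
Next Saturday: March 19, 2011.
The following Thursday is March 24, 2011.
The following Saturday is March 26, 2011.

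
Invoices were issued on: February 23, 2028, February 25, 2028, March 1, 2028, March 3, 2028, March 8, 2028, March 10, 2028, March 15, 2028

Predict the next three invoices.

March 17, 2028; March 22, 2028; March 24, 2028

Gaps: 2, 5, 2, 5, 2, 5 days — not constant, but cyclic with period 2.
The events fall on every Wednesday and Friday.
The following Friday is March 17, 2028.
The following Wednesday is March 22, 2028.
The following Friday is March 24, 2028.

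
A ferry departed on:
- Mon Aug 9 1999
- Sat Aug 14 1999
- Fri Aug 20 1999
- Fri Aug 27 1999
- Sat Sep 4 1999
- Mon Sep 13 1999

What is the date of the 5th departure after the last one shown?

Fri Nov 12 1999

The spacing grows by 1 each time: 5, 6, 7, 8, 9 days.
Next gap: 10 days. Mon Sep 13 1999 + 10 days = Thu Sep 23 1999.
Next gap: 11 days. Thu Sep 23 1999 + 11 days = Mon Oct 4 1999.
Next gap: 12 days. Mon Oct 4 1999 + 12 days = Sat Oct 16 1999.
Next gap: 13 days. Sat Oct 16 1999 + 13 days = Fri Oct 29 1999.
Next gap: 14 days. Fri Oct 29 1999 + 14 days = Fri Nov 12 1999.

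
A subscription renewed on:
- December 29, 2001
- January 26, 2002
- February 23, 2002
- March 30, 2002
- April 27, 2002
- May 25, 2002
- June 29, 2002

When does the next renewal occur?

July 27, 2002

These are Saturdays with 28, 28, 35, 28, 28, 35-day gaps.
Each is the final Saturday of its month — December 29, 2001 is past the 28th, so '4th Saturday' doesn't fit.
Last Saturday of July 2002: July 27, 2002.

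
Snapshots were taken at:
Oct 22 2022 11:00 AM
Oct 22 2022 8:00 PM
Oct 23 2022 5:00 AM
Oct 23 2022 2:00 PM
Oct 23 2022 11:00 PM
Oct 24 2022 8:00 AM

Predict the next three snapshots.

Oct 24 2022 5:00 PM, Oct 25 2022 2:00 AM, Oct 25 2022 11:00 AM

Gaps: 9, 9, 9, 9, 9 hours — each event is 9 hours after the previous one.
Oct 24 2022 8:00 AM + 9 h = Oct 24 2022 5:00 PM.
Oct 24 2022 5:00 PM + 9 h = Oct 25 2022 2:00 AM.
Oct 25 2022 2:00 AM + 9 h = Oct 25 2022 11:00 AM.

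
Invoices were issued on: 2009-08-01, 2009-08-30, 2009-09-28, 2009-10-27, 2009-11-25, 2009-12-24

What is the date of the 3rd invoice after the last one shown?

Every event comes 29 days after the last (29, 29, 29, 29, 29).
2009-12-24 + 29 days = 2010-01-22.
2010-01-22 + 29 days = 2010-02-20.
2010-02-20 + 29 days = 2010-03-21.

2010-03-21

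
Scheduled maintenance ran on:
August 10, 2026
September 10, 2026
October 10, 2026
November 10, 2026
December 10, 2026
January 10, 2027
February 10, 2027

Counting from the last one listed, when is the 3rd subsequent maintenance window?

May 10, 2027

The day-of-month is always 10 (31, 30, 31, 30, 31, 31 days between events).
So this recurs on the 10th of each month.
March 2027: March 10, 2027.
April 2027: April 10, 2027.
May 2027: May 10, 2027.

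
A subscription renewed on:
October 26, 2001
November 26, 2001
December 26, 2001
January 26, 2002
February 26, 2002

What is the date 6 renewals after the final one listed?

Gaps: 31, 30, 31, 31 days — not constant. Every event is on the 26th of the month.
Pattern: the 26th of each month.
March 2002: March 26, 2002.
April 2002: April 26, 2002.
May 2002: May 26, 2002.
June 2002: June 26, 2002.
July 2002: July 26, 2002.
August 2002: August 26, 2002.

August 26, 2002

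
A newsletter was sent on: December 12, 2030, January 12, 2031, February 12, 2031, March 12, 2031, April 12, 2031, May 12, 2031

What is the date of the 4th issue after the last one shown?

September 12, 2031

The day-of-month is always 12 (31, 31, 28, 31, 30 days between events).
So this recurs on the 12th of each month.
Next: June 2031 → June 12, 2031.
July 2031: July 12, 2031.
August 2031: August 12, 2031.
Next: September 2031 → September 12, 2031.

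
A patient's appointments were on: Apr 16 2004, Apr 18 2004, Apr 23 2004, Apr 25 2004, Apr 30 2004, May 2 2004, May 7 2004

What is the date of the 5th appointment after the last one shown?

May 23 2004

Gaps: 2, 5, 2, 5, 2, 5 days — not constant, but cyclic with period 2.
The events fall on every Friday and Sunday.
Next Sunday: May 9 2004.
The following Friday is May 14 2004.
Next Sunday: May 16 2004.
The following Friday is May 21 2004.
Next Sunday: May 23 2004.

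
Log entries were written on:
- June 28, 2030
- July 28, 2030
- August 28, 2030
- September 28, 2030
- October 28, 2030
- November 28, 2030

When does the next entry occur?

The day-of-month is always 28 (30, 31, 31, 30, 31 days between events).
So this recurs on the 28th of each month.
December 2030: December 28, 2030.

December 28, 2030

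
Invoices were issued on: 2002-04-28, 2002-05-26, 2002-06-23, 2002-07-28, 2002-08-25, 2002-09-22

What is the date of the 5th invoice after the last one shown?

Gaps: 28, 28, 35, 28, 28 days — a mix of 28 and 35. Every date is a Sunday.
Each is the 4th Sunday of its month.
October 2002 — 4th Sunday is 2002-10-27.
4th Sunday of November 2002: 2002-11-24.
4th Sunday of December 2002: 2002-12-22.
January 2003 — 4th Sunday is 2003-01-26.
February 2003 — 4th Sunday is 2003-02-23.

2003-02-23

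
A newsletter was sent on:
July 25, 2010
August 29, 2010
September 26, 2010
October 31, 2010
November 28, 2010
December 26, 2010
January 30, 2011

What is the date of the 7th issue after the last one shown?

All Sundays; the gaps (35, 28, 35, 28, 28, 35) vary with month length.
This is the last Sunday of each month.
February 2011 ends with Sunday February 27, 2011.
March 2011 ends with Sunday March 27, 2011.
Last Sunday of April 2011: April 24, 2011.
May 2011 ends with Sunday May 29, 2011.
Last Sunday of June 2011: June 26, 2011.
Last Sunday of July 2011: July 31, 2011.
Last Sunday of August 2011: August 28, 2011.

August 28, 2011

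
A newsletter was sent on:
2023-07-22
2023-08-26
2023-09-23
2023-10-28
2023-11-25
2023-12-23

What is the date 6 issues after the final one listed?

These are Saturdays at 28- or 35-day spacing (35, 28, 35, 28, 28).
The pattern: 4th Saturday of the month.
4th Saturday of January 2024: 2024-01-27.
February 2024 — 4th Saturday is 2024-02-24.
4th Saturday of March 2024: 2024-03-23.
April 2024 — 4th Saturday is 2024-04-27.
May 2024 — 4th Saturday is 2024-05-25.
4th Saturday of June 2024: 2024-06-22.

2024-06-22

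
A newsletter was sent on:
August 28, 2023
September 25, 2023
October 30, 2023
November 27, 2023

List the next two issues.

These are Mondays with 28, 35, 28-day gaps.
Each is the final Monday of its month — October 30, 2023 is past the 28th, so '4th Monday' doesn't fit.
December 2023 ends with Monday December 25, 2023.
January 2024 ends with Monday January 29, 2024.

December 25, 2023; January 29, 2024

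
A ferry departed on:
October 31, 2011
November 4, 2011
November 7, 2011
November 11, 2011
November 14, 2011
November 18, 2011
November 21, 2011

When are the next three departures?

Every event lands on a Monday or Friday (gaps cycle 4, 3, 4, 3, 4, 3).
So the schedule is: every Monday and Friday.
The following Friday is November 25, 2011.
Next Monday: November 28, 2011.
The following Friday is December 2, 2011.

November 25, 2011; November 28, 2011; December 2, 2011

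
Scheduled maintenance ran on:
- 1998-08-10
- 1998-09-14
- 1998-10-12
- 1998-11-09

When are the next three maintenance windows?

Gaps: 35, 28, 28 days — a mix of 28 and 35. Every date is a Monday.
Each is the 2nd Monday of its month.
2nd Monday of December 1998: 1998-12-14.
2nd Monday of January 1999: 1999-01-11.
February 1999 — 2nd Monday is 1999-02-08.

1998-12-14, 1999-01-11, 1999-02-08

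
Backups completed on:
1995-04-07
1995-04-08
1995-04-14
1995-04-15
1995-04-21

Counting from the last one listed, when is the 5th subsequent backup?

Every event lands on a Friday or Saturday (gaps cycle 1, 6, 1, 6).
So the schedule is: every Friday and Saturday.
The following Saturday is 1995-04-22.
The following Friday is 1995-04-28.
The following Saturday is 1995-04-29.
Next Friday: 1995-05-05.
The following Saturday is 1995-05-06.

1995-05-06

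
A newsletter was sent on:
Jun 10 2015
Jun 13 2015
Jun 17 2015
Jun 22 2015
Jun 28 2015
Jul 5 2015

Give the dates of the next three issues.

Jul 13 2015, Jul 22 2015, Aug 1 2015

Intervals are 3, 4, 5, 6, 7 days — an arithmetic progression with common difference 1.
Next gap: 8 days. Jul 5 2015 + 8 days = Jul 13 2015.
Next gap: 9 days. Jul 13 2015 + 9 days = Jul 22 2015.
Next gap: 10 days. Jul 22 2015 + 10 days = Aug 1 2015.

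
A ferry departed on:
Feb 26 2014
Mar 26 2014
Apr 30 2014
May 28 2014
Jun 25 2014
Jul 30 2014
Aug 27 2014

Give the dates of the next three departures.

Sep 24 2014, Oct 29 2014, Nov 26 2014

Every date is a Wednesday; gaps 28, 35, 28, 28, 35, 28 days.
Each is the last Wednesday of its month (at least one falls on the 29th or later, ruling out '4th Wednesday').
September 2014 ends with Wednesday Sep 24 2014.
October 2014 ends with Wednesday Oct 29 2014.
November 2014 ends with Wednesday Nov 26 2014.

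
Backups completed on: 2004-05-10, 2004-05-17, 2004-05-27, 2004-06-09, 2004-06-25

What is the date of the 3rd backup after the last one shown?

The spacing grows by 3 each time: 7, 10, 13, 16 days.
Next gap: 19 days. 2004-06-25 + 19 days = 2004-07-14.
Next gap: 22 days. 2004-07-14 + 22 days = 2004-08-05.
Next gap: 25 days. 2004-08-05 + 25 days = 2004-08-30.

2004-08-30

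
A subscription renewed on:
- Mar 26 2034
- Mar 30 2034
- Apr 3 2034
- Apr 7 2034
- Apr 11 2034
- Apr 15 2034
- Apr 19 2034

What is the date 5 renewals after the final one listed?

May 9 2034

Every event comes 4 days after the last (4, 4, 4, 4, 4, 4).
Apr 19 2034 + 4 days = Apr 23 2034.
Apr 23 2034 + 4 days = Apr 27 2034.
Apr 27 2034 + 4 days = May 1 2034.
May 1 2034 + 4 days = May 5 2034.
May 5 2034 + 4 days = May 9 2034.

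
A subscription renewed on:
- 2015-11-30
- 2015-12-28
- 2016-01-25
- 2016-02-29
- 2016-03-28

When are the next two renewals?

These are Mondays with 28, 28, 35, 28-day gaps.
Each is the final Monday of its month — 2015-11-30 is past the 28th, so '4th Monday' doesn't fit.
Last Monday of April 2016: 2016-04-25.
Last Monday of May 2016: 2016-05-30.

2016-04-25, 2016-05-30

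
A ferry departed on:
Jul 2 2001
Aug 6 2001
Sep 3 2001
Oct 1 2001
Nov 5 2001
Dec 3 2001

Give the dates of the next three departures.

These are Mondays at 28- or 35-day spacing (35, 28, 28, 35, 28).
The pattern: 1st Monday of the month.
January 2002 — 1st Monday is Jan 7 2002.
1st Monday of February 2002: Feb 4 2002.
March 2002 — 1st Monday is Mar 4 2002.

Jan 7 2002, Feb 4 2002, Mar 4 2002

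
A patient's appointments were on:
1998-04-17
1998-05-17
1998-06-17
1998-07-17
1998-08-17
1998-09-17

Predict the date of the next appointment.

1998-10-17

Gaps: 30, 31, 30, 31, 31 days — not constant. Every event is on the 17th of the month.
Pattern: the 17th of each month.
Next: October 1998 → 1998-10-17.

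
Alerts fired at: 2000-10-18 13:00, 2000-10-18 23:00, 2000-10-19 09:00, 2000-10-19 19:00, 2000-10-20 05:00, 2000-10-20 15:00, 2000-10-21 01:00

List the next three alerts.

2000-10-21 11:00, 2000-10-21 21:00, 2000-10-22 07:00

Gaps: 10, 10, 10, 10, 10, 10 hours — each event is 10 hours after the previous one.
2000-10-21 01:00 + 10 h = 2000-10-21 11:00.
2000-10-21 11:00 + 10 h = 2000-10-21 21:00.
2000-10-21 21:00 + 10 h = 2000-10-22 07:00.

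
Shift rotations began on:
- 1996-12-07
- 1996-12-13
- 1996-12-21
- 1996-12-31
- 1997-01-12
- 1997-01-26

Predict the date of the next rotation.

1997-02-11

The spacing grows by 2 each time: 6, 8, 10, 12, 14 days.
Next gap: 16 days. 1997-01-26 + 16 days = 1997-02-11.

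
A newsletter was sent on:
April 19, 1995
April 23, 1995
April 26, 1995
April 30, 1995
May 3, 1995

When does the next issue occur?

Gaps: 4, 3, 4, 3 days — not constant, but cyclic with period 2.
The events fall on every Wednesday and Sunday.
Next Sunday: May 7, 1995.

May 7, 1995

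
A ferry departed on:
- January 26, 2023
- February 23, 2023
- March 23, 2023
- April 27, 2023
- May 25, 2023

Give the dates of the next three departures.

June 22, 2023; July 27, 2023; August 24, 2023

All dates are Thursdays, 28, 28, 35, 28 days apart.
Specifically, the 4th Thursday of each month.
4th Thursday of June 2023: June 22, 2023.
4th Thursday of July 2023: July 27, 2023.
4th Thursday of August 2023: August 24, 2023.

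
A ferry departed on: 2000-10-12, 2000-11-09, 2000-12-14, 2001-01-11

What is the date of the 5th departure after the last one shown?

2001-06-14

Gaps: 28, 35, 28 days — a mix of 28 and 35. Every date is a Thursday.
Each is the 2nd Thursday of its month.
February 2001 — 2nd Thursday is 2001-02-08.
2nd Thursday of March 2001: 2001-03-08.
2nd Thursday of April 2001: 2001-04-12.
May 2001 — 2nd Thursday is 2001-05-10.
June 2001 — 2nd Thursday is 2001-06-14.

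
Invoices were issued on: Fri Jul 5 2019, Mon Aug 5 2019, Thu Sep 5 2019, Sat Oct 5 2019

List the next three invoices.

Tue Nov 5 2019, Thu Dec 5 2019, Sun Jan 5 2020

Each date is the 5th; the gaps (31, 31, 30) track the month lengths.
The rule is the 5th of each month.
November 2019: Tue Nov 5 2019.
December 2019: Thu Dec 5 2019.
January 2020: Sun Jan 5 2020.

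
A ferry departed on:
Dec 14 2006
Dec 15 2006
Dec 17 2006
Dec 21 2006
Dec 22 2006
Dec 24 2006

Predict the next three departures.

The gap pattern 1, 2, 4, 1, 2 repeats every 3 events.
These are the Thursdays, Fridays and Sundays of each week.
The following Thursday is Dec 28 2006.
Next Friday: Dec 29 2006.
The following Sunday is Dec 31 2006.

Dec 28 2006, Dec 29 2006, Dec 31 2006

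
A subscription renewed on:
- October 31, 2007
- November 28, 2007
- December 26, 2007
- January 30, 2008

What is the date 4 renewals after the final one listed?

These are Wednesdays with 28, 28, 35-day gaps.
Each is the final Wednesday of its month — October 31, 2007 is past the 28th, so '4th Wednesday' doesn't fit.
Last Wednesday of February 2008: February 27, 2008.
March 2008 ends with Wednesday March 26, 2008.
Last Wednesday of April 2008: April 30, 2008.
Last Wednesday of May 2008: May 28, 2008.

May 28, 2008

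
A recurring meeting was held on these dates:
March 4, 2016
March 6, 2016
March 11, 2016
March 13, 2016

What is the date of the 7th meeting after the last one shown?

The gap pattern 2, 5, 2 repeats every 2 events.
These are the Fridays and Sundays of each week.
Next Friday: March 18, 2016.
The following Sunday is March 20, 2016.
Next Friday: March 25, 2016.
The following Sunday is March 27, 2016.
The following Friday is April 1, 2016.
Next Sunday: April 3, 2016.
The following Friday is April 8, 2016.

April 8, 2016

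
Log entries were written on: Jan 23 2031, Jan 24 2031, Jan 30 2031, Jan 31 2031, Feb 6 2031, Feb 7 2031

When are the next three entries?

The gap pattern 1, 6, 1, 6, 1 repeats every 2 events.
These are the Thursdays and Fridays of each week.
Next Thursday: Feb 13 2031.
Next Friday: Feb 14 2031.
The following Thursday is Feb 20 2031.

Feb 13 2031, Feb 14 2031, Feb 20 2031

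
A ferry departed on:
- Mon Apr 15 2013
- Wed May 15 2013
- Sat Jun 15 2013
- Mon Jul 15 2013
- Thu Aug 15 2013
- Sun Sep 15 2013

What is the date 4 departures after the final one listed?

Wed Jan 15 2014

Each date is the 15th; the gaps (30, 31, 30, 31, 31) track the month lengths.
The rule is the 15th of each month.
October 2013: Tue Oct 15 2013.
Next: November 2013 → Fri Nov 15 2013.
Next: December 2013 → Sun Dec 15 2013.
January 2014: Wed Jan 15 2014.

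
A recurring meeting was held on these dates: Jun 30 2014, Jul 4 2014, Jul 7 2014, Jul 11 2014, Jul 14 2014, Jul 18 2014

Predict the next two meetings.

Every event lands on a Monday or Friday (gaps cycle 4, 3, 4, 3, 4).
So the schedule is: every Monday and Friday.
Next Monday: Jul 21 2014.
Next Friday: Jul 25 2014.

Jul 21 2014, Jul 25 2014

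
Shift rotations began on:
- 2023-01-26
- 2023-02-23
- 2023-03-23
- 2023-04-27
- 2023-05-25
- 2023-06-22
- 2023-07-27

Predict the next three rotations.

2023-08-24, 2023-09-28, 2023-10-26

These are Thursdays at 28- or 35-day spacing (28, 28, 35, 28, 28, 35).
The pattern: 4th Thursday of the month.
4th Thursday of August 2023: 2023-08-24.
September 2023 — 4th Thursday is 2023-09-28.
October 2023 — 4th Thursday is 2023-10-26.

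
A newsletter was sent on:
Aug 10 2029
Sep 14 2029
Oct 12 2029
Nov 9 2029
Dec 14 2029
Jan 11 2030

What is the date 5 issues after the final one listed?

All dates are Fridays, 35, 28, 28, 35, 28 days apart.
Specifically, the 2nd Friday of each month.
February 2030 — 2nd Friday is Feb 8 2030.
March 2030 — 2nd Friday is Mar 8 2030.
April 2030 — 2nd Friday is Apr 12 2030.
May 2030 — 2nd Friday is May 10 2030.
June 2030 — 2nd Friday is Jun 14 2030.

Jun 14 2030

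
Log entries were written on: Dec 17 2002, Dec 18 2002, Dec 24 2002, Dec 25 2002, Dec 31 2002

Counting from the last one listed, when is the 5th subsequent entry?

Gaps: 1, 6, 1, 6 days — not constant, but cyclic with period 2.
The events fall on every Tuesday and Wednesday.
Next Wednesday: Jan 1 2003.
Next Tuesday: Jan 7 2003.
The following Wednesday is Jan 8 2003.
Next Tuesday: Jan 14 2003.
The following Wednesday is Jan 15 2003.

Jan 15 2003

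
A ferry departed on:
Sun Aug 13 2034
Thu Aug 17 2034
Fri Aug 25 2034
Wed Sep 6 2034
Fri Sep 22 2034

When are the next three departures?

Thu Oct 12 2034, Sun Nov 5 2034, Sun Dec 3 2034

Intervals are 4, 8, 12, 16 days — an arithmetic progression with common difference 4.
Next gap: 20 days. Fri Sep 22 2034 + 20 days = Thu Oct 12 2034.
Next gap: 24 days. Thu Oct 12 2034 + 24 days = Sun Nov 5 2034.
Next gap: 28 days. Sun Nov 5 2034 + 28 days = Sun Dec 3 2034.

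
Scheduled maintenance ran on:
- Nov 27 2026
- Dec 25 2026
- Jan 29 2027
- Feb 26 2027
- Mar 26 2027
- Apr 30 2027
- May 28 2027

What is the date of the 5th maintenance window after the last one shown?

Oct 29 2027

All Fridays; the gaps (28, 35, 28, 28, 35, 28) vary with month length.
This is the last Friday of each month.
Last Friday of June 2027: Jun 25 2027.
July 2027 ends with Friday Jul 30 2027.
August 2027 ends with Friday Aug 27 2027.
Last Friday of September 2027: Sep 24 2027.
October 2027 ends with Friday Oct 29 2027.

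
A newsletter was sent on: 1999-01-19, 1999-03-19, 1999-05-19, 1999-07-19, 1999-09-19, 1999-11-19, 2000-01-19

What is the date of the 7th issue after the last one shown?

2001-03-19

Gaps: 59, 61, 61, 62, 61, 61 days — not constant. Every event is on the 19th of the month.
Pattern: the 19th of every 2 months.
Next: March 2000 → 2000-03-19.
Next: May 2000 → 2000-05-19.
July 2000: 2000-07-19.
September 2000: 2000-09-19.
Next: November 2000 → 2000-11-19.
January 2001: 2001-01-19.
March 2001: 2001-03-19.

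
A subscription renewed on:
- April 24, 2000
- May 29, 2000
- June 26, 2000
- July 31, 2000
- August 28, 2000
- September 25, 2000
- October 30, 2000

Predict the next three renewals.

These are Mondays with 35, 28, 35, 28, 28, 35-day gaps.
Each is the final Monday of its month — May 29, 2000 is past the 28th, so '4th Monday' doesn't fit.
Last Monday of November 2000: November 27, 2000.
December 2000 ends with Monday December 25, 2000.
January 2001 ends with Monday January 29, 2001.

November 27, 2000; December 25, 2000; January 29, 2001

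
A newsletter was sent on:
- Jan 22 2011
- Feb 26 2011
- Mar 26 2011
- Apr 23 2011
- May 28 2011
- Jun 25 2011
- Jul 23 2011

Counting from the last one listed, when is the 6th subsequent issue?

Jan 28 2012

Gaps: 35, 28, 28, 35, 28, 28 days — a mix of 28 and 35. Every date is a Saturday.
Each is the 4th Saturday of its month.
4th Saturday of August 2011: Aug 27 2011.
September 2011 — 4th Saturday is Sep 24 2011.
October 2011 — 4th Saturday is Oct 22 2011.
November 2011 — 4th Saturday is Nov 26 2011.
December 2011 — 4th Saturday is Dec 24 2011.
January 2012 — 4th Saturday is Jan 28 2012.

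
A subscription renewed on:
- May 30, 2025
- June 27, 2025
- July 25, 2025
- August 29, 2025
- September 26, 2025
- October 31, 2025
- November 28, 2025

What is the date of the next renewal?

December 26, 2025

These are Fridays with 28, 28, 35, 28, 35, 28-day gaps.
Each is the final Friday of its month — May 30, 2025 is past the 28th, so '4th Friday' doesn't fit.
Last Friday of December 2025: December 26, 2025.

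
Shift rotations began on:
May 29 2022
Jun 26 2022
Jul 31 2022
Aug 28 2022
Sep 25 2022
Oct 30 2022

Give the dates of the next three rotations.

Nov 27 2022, Dec 25 2022, Jan 29 2023

All Sundays; the gaps (28, 35, 28, 28, 35) vary with month length.
This is the last Sunday of each month.
Last Sunday of November 2022: Nov 27 2022.
Last Sunday of December 2022: Dec 25 2022.
Last Sunday of January 2023: Jan 29 2023.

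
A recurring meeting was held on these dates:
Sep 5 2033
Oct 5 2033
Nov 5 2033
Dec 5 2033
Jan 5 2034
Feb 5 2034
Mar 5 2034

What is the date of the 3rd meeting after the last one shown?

Jun 5 2034

The day-of-month is always 5 (30, 31, 30, 31, 31, 28 days between events).
So this recurs on the 5th of each month.
April 2034: Apr 5 2034.
May 2034: May 5 2034.
June 2034: Jun 5 2034.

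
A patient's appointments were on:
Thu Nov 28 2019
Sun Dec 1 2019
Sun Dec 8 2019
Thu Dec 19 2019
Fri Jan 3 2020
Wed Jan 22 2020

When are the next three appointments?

The spacing grows by 4 each time: 3, 7, 11, 15, 19 days.
Next gap: 23 days. Wed Jan 22 2020 + 23 days = Fri Feb 14 2020.
Next gap: 27 days. Fri Feb 14 2020 + 27 days = Thu Mar 12 2020.
Next gap: 31 days. Thu Mar 12 2020 + 31 days = Sun Apr 12 2020.

Fri Feb 14 2020, Thu Mar 12 2020, Sun Apr 12 2020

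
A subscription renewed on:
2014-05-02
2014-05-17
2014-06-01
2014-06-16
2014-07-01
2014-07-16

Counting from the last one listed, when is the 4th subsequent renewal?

2014-09-14

Gaps between consecutive events: 15, 15, 15, 15, 15 days — a constant 15-day interval.
2014-07-16 + 15 days = 2014-07-31.
2014-07-31 + 15 days = 2014-08-15.
2014-08-15 + 15 days = 2014-08-30.
2014-08-30 + 15 days = 2014-09-14.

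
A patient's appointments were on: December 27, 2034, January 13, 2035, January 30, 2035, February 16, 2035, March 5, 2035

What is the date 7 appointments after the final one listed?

The spacing is 17, 17, 17, 17 days — always 17 days.
March 5, 2035 + 17 days = March 22, 2035.
March 22, 2035 + 17 days = April 8, 2035.
April 8, 2035 + 17 days = April 25, 2035.
April 25, 2035 + 17 days = May 12, 2035.
May 12, 2035 + 17 days = May 29, 2035.
May 29, 2035 + 17 days = June 15, 2035.
June 15, 2035 + 17 days = July 2, 2035.

July 2, 2035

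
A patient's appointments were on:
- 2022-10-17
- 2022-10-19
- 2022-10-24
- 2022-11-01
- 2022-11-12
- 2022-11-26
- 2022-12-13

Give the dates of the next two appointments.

Gaps: 2, 5, 8, 11, 14, 17 days — each gap is 3 larger than the previous one.
Next gap: 20 days. 2022-12-13 + 20 days = 2023-01-02.
Next gap: 23 days. 2023-01-02 + 23 days = 2023-01-25.

2023-01-02, 2023-01-25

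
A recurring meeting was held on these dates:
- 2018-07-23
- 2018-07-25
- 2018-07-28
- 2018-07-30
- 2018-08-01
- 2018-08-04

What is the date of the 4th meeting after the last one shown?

2018-08-13

The gap pattern 2, 3, 2, 2, 3 repeats every 3 events.
These are the Mondays, Wednesdays and Saturdays of each week.
The following Monday is 2018-08-06.
Next Wednesday: 2018-08-08.
Next Saturday: 2018-08-11.
The following Monday is 2018-08-13.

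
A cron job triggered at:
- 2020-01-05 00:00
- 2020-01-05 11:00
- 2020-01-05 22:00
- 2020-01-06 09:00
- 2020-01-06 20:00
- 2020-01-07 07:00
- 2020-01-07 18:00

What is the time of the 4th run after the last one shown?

The interval is a steady 11 hours (11, 11, 11, 11, 11, 11).
2020-01-07 18:00 + 11 h = 2020-01-08 05:00.
2020-01-08 05:00 + 11 h = 2020-01-08 16:00.
2020-01-08 16:00 + 11 h = 2020-01-09 03:00.
2020-01-09 03:00 + 11 h = 2020-01-09 14:00.

2020-01-09 14:00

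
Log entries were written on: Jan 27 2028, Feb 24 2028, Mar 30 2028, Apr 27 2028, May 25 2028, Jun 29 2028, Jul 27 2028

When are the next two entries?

These are Thursdays with 28, 35, 28, 28, 35, 28-day gaps.
Each is the final Thursday of its month — Mar 30 2028 is past the 28th, so '4th Thursday' doesn't fit.
August 2028 ends with Thursday Aug 31 2028.
September 2028 ends with Thursday Sep 28 2028.

Aug 31 2028, Sep 28 2028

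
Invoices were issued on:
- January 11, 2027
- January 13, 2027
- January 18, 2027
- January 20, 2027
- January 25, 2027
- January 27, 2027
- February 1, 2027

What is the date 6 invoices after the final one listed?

Every event lands on a Monday or Wednesday (gaps cycle 2, 5, 2, 5, 2, 5).
So the schedule is: every Monday and Wednesday.
Next Wednesday: February 3, 2027.
Next Monday: February 8, 2027.
The following Wednesday is February 10, 2027.
The following Monday is February 15, 2027.
Next Wednesday: February 17, 2027.
The following Monday is February 22, 2027.

February 22, 2027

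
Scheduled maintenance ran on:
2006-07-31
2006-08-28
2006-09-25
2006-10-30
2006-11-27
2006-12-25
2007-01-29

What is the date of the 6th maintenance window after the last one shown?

These are Mondays with 28, 28, 35, 28, 28, 35-day gaps.
Each is the final Monday of its month — 2006-07-31 is past the 28th, so '4th Monday' doesn't fit.
February 2007 ends with Monday 2007-02-26.
Last Monday of March 2007: 2007-03-26.
Last Monday of April 2007: 2007-04-30.
Last Monday of May 2007: 2007-05-28.
Last Monday of June 2007: 2007-06-25.
Last Monday of July 2007: 2007-07-30.

2007-07-30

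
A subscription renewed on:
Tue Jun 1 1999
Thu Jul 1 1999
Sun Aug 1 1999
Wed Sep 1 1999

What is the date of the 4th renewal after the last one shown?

Sat Jan 1 2000

Gaps: 30, 31, 31 days — not constant. Every event is on the 1st of the month.
Pattern: the 1st of each month.
Next: October 1999 → Fri Oct 1 1999.
Next: November 1999 → Mon Nov 1 1999.
Next: December 1999 → Wed Dec 1 1999.
January 2000: Sat Jan 1 2000.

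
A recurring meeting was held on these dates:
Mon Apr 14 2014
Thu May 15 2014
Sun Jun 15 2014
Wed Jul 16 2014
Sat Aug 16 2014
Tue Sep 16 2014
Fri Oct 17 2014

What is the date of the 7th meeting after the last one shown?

Fri May 22 2015

Every event comes 31 days after the last (31, 31, 31, 31, 31, 31).
Fri Oct 17 2014 + 31 days = Mon Nov 17 2014.
Mon Nov 17 2014 + 31 days = Thu Dec 18 2014.
Thu Dec 18 2014 + 31 days = Sun Jan 18 2015.
Sun Jan 18 2015 + 31 days = Wed Feb 18 2015.
Wed Feb 18 2015 + 31 days = Sat Mar 21 2015.
Sat Mar 21 2015 + 31 days = Tue Apr 21 2015.
Tue Apr 21 2015 + 31 days = Fri May 22 2015.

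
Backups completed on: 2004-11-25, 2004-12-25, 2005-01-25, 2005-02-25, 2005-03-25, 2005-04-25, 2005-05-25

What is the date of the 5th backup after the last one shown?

2005-10-25

The day-of-month is always 25 (30, 31, 31, 28, 31, 30 days between events).
So this recurs on the 25th of each month.
Next: June 2005 → 2005-06-25.
Next: July 2005 → 2005-07-25.
August 2005: 2005-08-25.
Next: September 2005 → 2005-09-25.
Next: October 2005 → 2005-10-25.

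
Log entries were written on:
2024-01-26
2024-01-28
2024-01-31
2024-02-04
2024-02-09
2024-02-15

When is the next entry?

2024-02-22

The spacing grows by 1 each time: 2, 3, 4, 5, 6 days.
Next gap: 7 days. 2024-02-15 + 7 days = 2024-02-22.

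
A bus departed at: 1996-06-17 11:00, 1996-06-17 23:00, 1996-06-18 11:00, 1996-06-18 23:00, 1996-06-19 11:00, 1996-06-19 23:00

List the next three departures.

The interval is a steady 12 hours (12, 12, 12, 12, 12).
1996-06-19 23:00 + 12 h = 1996-06-20 11:00.
1996-06-20 11:00 + 12 h = 1996-06-20 23:00.
1996-06-20 23:00 + 12 h = 1996-06-21 11:00.

1996-06-20 11:00, 1996-06-20 23:00, 1996-06-21 11:00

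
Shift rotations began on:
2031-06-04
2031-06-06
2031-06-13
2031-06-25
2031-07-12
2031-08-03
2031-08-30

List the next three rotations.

2031-10-01, 2031-11-07, 2031-12-19

Intervals are 2, 7, 12, 17, 22, 27 days — an arithmetic progression with common difference 5.
Next gap: 32 days. 2031-08-30 + 32 days = 2031-10-01.
Next gap: 37 days. 2031-10-01 + 37 days = 2031-11-07.
Next gap: 42 days. 2031-11-07 + 42 days = 2031-12-19.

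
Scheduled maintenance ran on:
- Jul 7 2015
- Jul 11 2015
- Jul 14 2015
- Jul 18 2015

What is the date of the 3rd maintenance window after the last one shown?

Every event lands on a Tuesday or Saturday (gaps cycle 4, 3, 4).
So the schedule is: every Tuesday and Saturday.
Next Tuesday: Jul 21 2015.
Next Saturday: Jul 25 2015.
The following Tuesday is Jul 28 2015.

Jul 28 2015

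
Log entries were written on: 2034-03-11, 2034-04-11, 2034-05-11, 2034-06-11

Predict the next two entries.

2034-07-11, 2034-08-11

The day-of-month is always 11 (31, 30, 31 days between events).
So this recurs on the 11th of each month.
July 2034: 2034-07-11.
Next: August 2034 → 2034-08-11.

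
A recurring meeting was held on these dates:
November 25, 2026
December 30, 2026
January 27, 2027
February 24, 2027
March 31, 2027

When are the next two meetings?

April 28, 2027; May 26, 2027

Every date is a Wednesday; gaps 35, 28, 28, 35 days.
Each is the last Wednesday of its month (at least one falls on the 29th or later, ruling out '4th Wednesday').
April 2027 ends with Wednesday April 28, 2027.
May 2027 ends with Wednesday May 26, 2027.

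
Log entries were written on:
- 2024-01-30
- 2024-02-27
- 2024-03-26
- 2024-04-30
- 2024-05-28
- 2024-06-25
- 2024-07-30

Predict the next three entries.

Every date is a Tuesday; gaps 28, 28, 35, 28, 28, 35 days.
Each is the last Tuesday of its month (at least one falls on the 29th or later, ruling out '4th Tuesday').
Last Tuesday of August 2024: 2024-08-27.
September 2024 ends with Tuesday 2024-09-24.
October 2024 ends with Tuesday 2024-10-29.

2024-08-27, 2024-09-24, 2024-10-29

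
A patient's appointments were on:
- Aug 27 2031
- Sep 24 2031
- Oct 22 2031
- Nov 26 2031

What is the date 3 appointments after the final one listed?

Gaps: 28, 28, 35 days — a mix of 28 and 35. Every date is a Wednesday.
Each is the 4th Wednesday of its month.
4th Wednesday of December 2031: Dec 24 2031.
4th Wednesday of January 2032: Jan 28 2032.
4th Wednesday of February 2032: Feb 25 2032.

Feb 25 2032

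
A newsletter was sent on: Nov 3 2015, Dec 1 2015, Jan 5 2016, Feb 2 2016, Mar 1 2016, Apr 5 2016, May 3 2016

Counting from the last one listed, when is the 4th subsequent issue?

Sep 6 2016

These are Tuesdays at 28- or 35-day spacing (28, 35, 28, 28, 35, 28).
The pattern: 1st Tuesday of the month.
1st Tuesday of June 2016: Jun 7 2016.
July 2016 — 1st Tuesday is Jul 5 2016.
1st Tuesday of August 2016: Aug 2 2016.
September 2016 — 1st Tuesday is Sep 6 2016.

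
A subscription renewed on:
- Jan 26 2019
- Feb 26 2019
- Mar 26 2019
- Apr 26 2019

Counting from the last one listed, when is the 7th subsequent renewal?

Gaps: 31, 28, 31 days — not constant. Every event is on the 26th of the month.
Pattern: the 26th of each month.
Next: May 2019 → May 26 2019.
June 2019: Jun 26 2019.
Next: July 2019 → Jul 26 2019.
Next: August 2019 → Aug 26 2019.
Next: September 2019 → Sep 26 2019.
October 2019: Oct 26 2019.
Next: November 2019 → Nov 26 2019.

Nov 26 2019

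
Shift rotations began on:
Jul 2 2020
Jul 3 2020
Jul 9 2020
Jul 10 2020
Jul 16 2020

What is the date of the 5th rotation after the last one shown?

The gap pattern 1, 6, 1, 6 repeats every 2 events.
These are the Thursdays and Fridays of each week.
The following Friday is Jul 17 2020.
The following Thursday is Jul 23 2020.
The following Friday is Jul 24 2020.
The following Thursday is Jul 30 2020.
Next Friday: Jul 31 2020.

Jul 31 2020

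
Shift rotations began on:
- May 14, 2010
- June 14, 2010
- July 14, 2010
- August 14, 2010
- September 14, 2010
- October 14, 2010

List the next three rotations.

Gaps: 31, 30, 31, 31, 30 days — not constant. Every event is on the 14th of the month.
Pattern: the 14th of each month.
Next: November 2010 → November 14, 2010.
December 2010: December 14, 2010.
Next: January 2011 → January 14, 2011.

November 14, 2010; December 14, 2010; January 14, 2011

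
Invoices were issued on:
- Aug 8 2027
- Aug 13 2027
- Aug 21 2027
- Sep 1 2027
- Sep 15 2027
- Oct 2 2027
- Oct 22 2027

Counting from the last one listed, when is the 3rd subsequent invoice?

Gaps: 5, 8, 11, 14, 17, 20 days — each gap is 3 larger than the previous one.
Next gap: 23 days. Oct 22 2027 + 23 days = Nov 14 2027.
Next gap: 26 days. Nov 14 2027 + 26 days = Dec 10 2027.
Next gap: 29 days. Dec 10 2027 + 29 days = Jan 8 2028.

Jan 8 2028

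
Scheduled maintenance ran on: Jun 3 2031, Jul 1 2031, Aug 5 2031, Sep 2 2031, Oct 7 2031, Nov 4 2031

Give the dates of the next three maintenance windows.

Dec 2 2031, Jan 6 2032, Feb 3 2032

Gaps: 28, 35, 28, 35, 28 days — a mix of 28 and 35. Every date is a Tuesday.
Each is the 1st Tuesday of its month.
December 2031 — 1st Tuesday is Dec 2 2031.
January 2032 — 1st Tuesday is Jan 6 2032.
February 2032 — 1st Tuesday is Feb 3 2032.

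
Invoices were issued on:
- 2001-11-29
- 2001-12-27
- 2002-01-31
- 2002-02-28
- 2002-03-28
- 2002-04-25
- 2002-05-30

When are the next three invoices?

2002-06-27, 2002-07-25, 2002-08-29

All Thursdays; the gaps (28, 35, 28, 28, 28, 35) vary with month length.
This is the last Thursday of each month.
June 2002 ends with Thursday 2002-06-27.
July 2002 ends with Thursday 2002-07-25.
Last Thursday of August 2002: 2002-08-29.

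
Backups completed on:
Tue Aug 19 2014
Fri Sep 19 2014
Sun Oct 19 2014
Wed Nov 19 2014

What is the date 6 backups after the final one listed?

Each date is the 19th; the gaps (31, 30, 31) track the month lengths.
The rule is the 19th of each month.
Next: December 2014 → Fri Dec 19 2014.
January 2015: Mon Jan 19 2015.
Next: February 2015 → Thu Feb 19 2015.
March 2015: Thu Mar 19 2015.
April 2015: Sun Apr 19 2015.
May 2015: Tue May 19 2015.

Tue May 19 2015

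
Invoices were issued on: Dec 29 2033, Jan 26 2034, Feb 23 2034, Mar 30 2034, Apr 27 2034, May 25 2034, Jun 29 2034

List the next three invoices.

These are Thursdays with 28, 28, 35, 28, 28, 35-day gaps.
Each is the final Thursday of its month — Dec 29 2033 is past the 28th, so '4th Thursday' doesn't fit.
Last Thursday of July 2034: Jul 27 2034.
Last Thursday of August 2034: Aug 31 2034.
September 2034 ends with Thursday Sep 28 2034.

Jul 27 2034, Aug 31 2034, Sep 28 2034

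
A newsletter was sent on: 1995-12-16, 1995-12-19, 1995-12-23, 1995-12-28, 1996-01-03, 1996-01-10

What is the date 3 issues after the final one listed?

1996-02-06

Intervals are 3, 4, 5, 6, 7 days — an arithmetic progression with common difference 1.
Next gap: 8 days. 1996-01-10 + 8 days = 1996-01-18.
Next gap: 9 days. 1996-01-18 + 9 days = 1996-01-27.
Next gap: 10 days. 1996-01-27 + 10 days = 1996-02-06.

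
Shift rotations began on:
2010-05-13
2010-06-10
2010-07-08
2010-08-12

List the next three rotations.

These are Thursdays at 28- or 35-day spacing (28, 28, 35).
The pattern: 2nd Thursday of the month.
September 2010 — 2nd Thursday is 2010-09-09.
2nd Thursday of October 2010: 2010-10-14.
November 2010 — 2nd Thursday is 2010-11-11.

2010-09-09, 2010-10-14, 2010-11-11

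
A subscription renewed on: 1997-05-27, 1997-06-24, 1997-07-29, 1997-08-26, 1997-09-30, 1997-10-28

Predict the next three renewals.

1997-11-25, 1997-12-30, 1998-01-27

These are Tuesdays with 28, 35, 28, 35, 28-day gaps.
Each is the final Tuesday of its month — 1997-07-29 is past the 28th, so '4th Tuesday' doesn't fit.
November 1997 ends with Tuesday 1997-11-25.
Last Tuesday of December 1997: 1997-12-30.
January 1998 ends with Tuesday 1998-01-27.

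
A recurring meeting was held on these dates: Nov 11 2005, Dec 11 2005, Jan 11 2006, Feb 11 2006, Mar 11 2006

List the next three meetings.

Gaps: 30, 31, 31, 28 days — not constant. Every event is on the 11th of the month.
Pattern: the 11th of each month.
April 2006: Apr 11 2006.
Next: May 2006 → May 11 2006.
June 2006: Jun 11 2006.

Apr 11 2006, May 11 2006, Jun 11 2006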